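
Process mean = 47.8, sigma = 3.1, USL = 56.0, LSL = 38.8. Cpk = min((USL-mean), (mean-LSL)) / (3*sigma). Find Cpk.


Cpu = (56.0 - 47.8) / (3 * 3.1) = 0.88
Cpl = (47.8 - 38.8) / (3 * 3.1) = 0.97
Cpk = min(0.88, 0.97) = 0.88

0.88


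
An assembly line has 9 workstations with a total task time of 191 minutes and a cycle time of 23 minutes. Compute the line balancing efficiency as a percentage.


Formula: Efficiency = Sum of Task Times / (N_stations * CT) * 100
Total station capacity = 9 stations * 23 min = 207 min
Efficiency = 191 / 207 * 100 = 92.3%

92.3%


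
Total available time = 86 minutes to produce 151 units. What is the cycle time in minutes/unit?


Formula: CT = Available Time / Number of Units
CT = 86 min / 151 units
CT = 0.57 min/unit

0.57 min/unit


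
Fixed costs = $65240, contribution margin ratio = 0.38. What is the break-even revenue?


Formula: BER = Fixed Costs / Contribution Margin Ratio
BER = $65240 / 0.38
BER = $171684.21 (to the nearest cent)

$171684.21


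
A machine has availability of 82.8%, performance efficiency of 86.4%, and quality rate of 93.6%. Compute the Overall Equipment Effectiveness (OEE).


Formula: OEE = Availability * Performance * Quality / 10000
A * P = 82.8% * 86.4% / 100 = 71.54%
OEE = 71.54% * 93.6% / 100 = 67.0%

67.0%


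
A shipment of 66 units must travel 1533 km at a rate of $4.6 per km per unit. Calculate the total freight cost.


TC = dist * cost * units = 1533 * 4.6 * 66 = $465418.80

$465418.80


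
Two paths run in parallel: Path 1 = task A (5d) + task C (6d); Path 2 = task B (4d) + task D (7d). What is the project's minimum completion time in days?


Path 1 = 5 + 6 = 11 days
Path 2 = 4 + 7 = 11 days
Duration = max(11, 11) = 11 days

11 days


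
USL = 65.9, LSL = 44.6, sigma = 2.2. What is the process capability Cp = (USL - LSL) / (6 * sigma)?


Cp = (65.9 - 44.6) / (6 * 2.2)

1.61


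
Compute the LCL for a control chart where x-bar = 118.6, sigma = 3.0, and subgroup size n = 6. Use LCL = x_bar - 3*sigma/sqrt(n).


LCL = 118.6 - 3 * 3.0 / sqrt(6)

114.93


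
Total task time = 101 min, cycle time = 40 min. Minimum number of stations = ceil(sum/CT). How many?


Formula: N_min = ceil(Sum of Task Times / Cycle Time)
N_min = ceil(101 min / 40 min) = ceil(2.525)
N_min = 3 stations

3


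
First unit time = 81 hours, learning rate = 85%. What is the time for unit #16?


Formula: T_n = T_1 * (learning_rate)^(log2(n)) where learning_rate = rate/100
Doublings = log2(16) = 4
T_n = 81 * 0.85^4
T_n = 81 * 0.522 = 42.3 hours

42.3 hours


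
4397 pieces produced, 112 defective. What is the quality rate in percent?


Formula: Quality Rate = Good Pieces / Total Pieces * 100
Good pieces = 4397 - 112 = 4285
QR = 4285 / 4397 * 100 = 97.5%

97.5%


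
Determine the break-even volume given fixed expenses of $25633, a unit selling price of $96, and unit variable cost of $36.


Formula: BEQ = Fixed Costs / (Price - Variable Cost)
Contribution margin = $96 - $36 = $60/unit
BEQ = ceil($25633 / $60/unit) = ceil(427.22) = 428 units

428 units


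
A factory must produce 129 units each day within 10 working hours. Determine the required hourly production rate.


Formula: Production Rate = Daily Demand / Available Hours
Rate = 129 units/day / 10 hours/day
Rate = 12.9 units/hour

12.9 units/hour


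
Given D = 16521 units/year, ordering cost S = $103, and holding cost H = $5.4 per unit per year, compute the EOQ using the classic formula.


Formula: EOQ = sqrt(2 * D * S / H)
Numerator: 2 * 16521 * 103 = 3403326
2DS/H = 3403326 / 5.4 = 630245.6
EOQ = sqrt(630245.6) = 793.9 units

793.9 units


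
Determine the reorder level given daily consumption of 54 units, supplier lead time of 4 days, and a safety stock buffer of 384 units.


Formula: ROP = (Daily Demand * Lead Time) + Safety Stock
Demand during lead time = 54 * 4 = 216 units
ROP = 216 + 384 = 600 units

600 units


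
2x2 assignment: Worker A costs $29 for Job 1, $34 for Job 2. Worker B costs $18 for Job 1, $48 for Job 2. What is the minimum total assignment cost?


Option 1: A->1 + B->2 = $29 + $48 = $77
Option 2: A->2 + B->1 = $34 + $18 = $52
Min cost = min($77, $52) = $52

$52


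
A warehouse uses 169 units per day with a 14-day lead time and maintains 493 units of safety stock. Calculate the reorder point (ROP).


Formula: ROP = (Daily Demand * Lead Time) + Safety Stock
Demand during lead time = 169 * 14 = 2366 units
ROP = 2366 + 493 = 2859 units

2859 units


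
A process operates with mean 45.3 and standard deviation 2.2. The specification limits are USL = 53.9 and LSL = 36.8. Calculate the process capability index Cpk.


Cpu = (53.9 - 45.3) / (3 * 2.2) = 1.3
Cpl = (45.3 - 36.8) / (3 * 2.2) = 1.29
Cpk = min(1.3, 1.29) = 1.29

1.29


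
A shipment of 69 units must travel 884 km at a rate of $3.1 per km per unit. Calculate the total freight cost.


TC = dist * cost * units = 884 * 3.1 * 69 = $189087.60

$189087.60


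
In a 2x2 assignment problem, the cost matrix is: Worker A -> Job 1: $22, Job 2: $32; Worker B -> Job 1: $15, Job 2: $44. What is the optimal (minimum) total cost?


Option 1: A->1 + B->2 = $22 + $44 = $66
Option 2: A->2 + B->1 = $32 + $15 = $47
Min cost = min($66, $47) = $47

$47


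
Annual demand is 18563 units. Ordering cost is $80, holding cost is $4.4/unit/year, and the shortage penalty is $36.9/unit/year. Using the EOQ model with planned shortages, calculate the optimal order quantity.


Formula: EOQ* = sqrt(2DS/H) * sqrt((H+P)/P)
Base EOQ = sqrt(2*18563*80/4.4) = 821.59 units
Correction = sqrt((4.4+36.9)/36.9) = 1.05794
EOQ* = 821.59 * 1.05794 = 869.2 units

869.2 units


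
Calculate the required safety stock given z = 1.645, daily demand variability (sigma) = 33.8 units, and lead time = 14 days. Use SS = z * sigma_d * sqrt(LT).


Formula: SS = z * sigma_d * sqrt(LT)
sqrt(LT) = sqrt(14) = 3.7417
SS = 1.645 * 33.8 * 3.7417
SS = 208.0 units

208.0 units


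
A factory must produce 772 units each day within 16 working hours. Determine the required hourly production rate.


Formula: Production Rate = Daily Demand / Available Hours
Rate = 772 units/day / 16 hours/day
Rate = 48.3 units/hour

48.3 units/hour


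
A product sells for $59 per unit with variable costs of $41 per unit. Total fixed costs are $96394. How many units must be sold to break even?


Formula: BEQ = Fixed Costs / (Price - Variable Cost)
Contribution margin = $59 - $41 = $18/unit
BEQ = ceil($96394 / $18/unit) = ceil(5355.22) = 5356 units

5356 units


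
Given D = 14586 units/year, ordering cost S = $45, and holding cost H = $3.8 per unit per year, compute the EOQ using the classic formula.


Formula: EOQ = sqrt(2 * D * S / H)
Numerator: 2 * 14586 * 45 = 1312740
2DS/H = 1312740 / 3.8 = 345457.9
EOQ = sqrt(345457.9) = 587.8 units

587.8 units


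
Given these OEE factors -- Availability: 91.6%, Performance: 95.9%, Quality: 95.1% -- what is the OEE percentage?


Formula: OEE = Availability * Performance * Quality / 10000
A * P = 91.6% * 95.9% / 100 = 87.84%
OEE = 87.84% * 95.1% / 100 = 83.5%

83.5%


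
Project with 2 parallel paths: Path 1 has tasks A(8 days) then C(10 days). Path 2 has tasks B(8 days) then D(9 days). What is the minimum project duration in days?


Path 1 = 8 + 10 = 18 days
Path 2 = 8 + 9 = 17 days
Duration = max(18, 17) = 18 days

18 days


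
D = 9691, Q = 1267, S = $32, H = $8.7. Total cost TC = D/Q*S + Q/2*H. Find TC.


TC = 9691/1267 * 32 + 1267/2 * 8.7

$5756.21


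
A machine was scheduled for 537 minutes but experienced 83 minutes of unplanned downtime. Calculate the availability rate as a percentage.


Formula: Availability = (Planned Time - Downtime) / Planned Time * 100
Uptime = 537 - 83 = 454 min
Availability = 454 / 537 * 100 = 84.5%

84.5%


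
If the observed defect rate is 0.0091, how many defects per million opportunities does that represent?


DPMO = defect_rate * 1000000 = 0.0091 * 1000000

9100


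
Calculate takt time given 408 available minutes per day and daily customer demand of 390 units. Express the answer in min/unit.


Formula: Takt Time = Available Production Time / Customer Demand
Takt = 408 min/day / 390 units/day
Takt = 1.05 min/unit

1.05 min/unit


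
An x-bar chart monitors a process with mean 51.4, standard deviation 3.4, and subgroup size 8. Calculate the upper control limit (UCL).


UCL = 51.4 + 3 * 3.4 / sqrt(8)

55.01


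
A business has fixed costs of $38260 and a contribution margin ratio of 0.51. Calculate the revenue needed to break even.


Formula: BER = Fixed Costs / Contribution Margin Ratio
BER = $38260 / 0.51
BER = $75019.61 (to the nearest cent)

$75019.61


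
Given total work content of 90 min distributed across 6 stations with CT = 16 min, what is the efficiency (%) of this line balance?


Formula: Efficiency = Sum of Task Times / (N_stations * CT) * 100
Total station capacity = 6 stations * 16 min = 96 min
Efficiency = 90 / 96 * 100 = 93.8%

93.8%


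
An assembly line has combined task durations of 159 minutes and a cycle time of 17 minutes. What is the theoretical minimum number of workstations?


Formula: N_min = ceil(Sum of Task Times / Cycle Time)
N_min = ceil(159 min / 17 min) = ceil(9.3529)
N_min = 10 stations

10


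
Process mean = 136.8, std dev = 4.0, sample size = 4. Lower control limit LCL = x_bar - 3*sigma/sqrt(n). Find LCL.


LCL = 136.8 - 3 * 4.0 / sqrt(4)

130.8


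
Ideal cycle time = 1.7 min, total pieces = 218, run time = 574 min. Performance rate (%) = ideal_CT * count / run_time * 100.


Formula: Performance = (Ideal CT * Total Count) / Run Time * 100
Ideal output time = 1.7 * 218 = 370.6 min
Performance = 370.6 / 574 * 100 = 64.6%

64.6%


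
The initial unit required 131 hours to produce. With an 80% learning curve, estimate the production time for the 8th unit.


Formula: T_n = T_1 * (learning_rate)^(log2(n)) where learning_rate = rate/100
Doublings = log2(8) = 3
T_n = 131 * 0.8^3
T_n = 131 * 0.512 = 67.1 hours

67.1 hours


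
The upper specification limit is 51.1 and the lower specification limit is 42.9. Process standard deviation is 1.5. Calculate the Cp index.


Cp = (51.1 - 42.9) / (6 * 1.5)

0.91


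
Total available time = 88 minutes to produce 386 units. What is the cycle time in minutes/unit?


Formula: CT = Available Time / Number of Units
CT = 88 min / 386 units
CT = 0.23 min/unit

0.23 min/unit


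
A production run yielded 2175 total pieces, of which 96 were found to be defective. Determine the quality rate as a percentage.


Formula: Quality Rate = Good Pieces / Total Pieces * 100
Good pieces = 2175 - 96 = 2079
QR = 2079 / 2175 * 100 = 95.6%

95.6%


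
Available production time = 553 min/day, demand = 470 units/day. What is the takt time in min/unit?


Formula: Takt Time = Available Production Time / Customer Demand
Takt = 553 min/day / 470 units/day
Takt = 1.18 min/unit

1.18 min/unit


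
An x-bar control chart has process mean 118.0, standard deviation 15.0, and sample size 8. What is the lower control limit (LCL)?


LCL = 118.0 - 3 * 15.0 / sqrt(8)

102.09


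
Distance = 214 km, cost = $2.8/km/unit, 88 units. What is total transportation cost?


TC = dist * cost * units = 214 * 2.8 * 88 = $52729.60

$52729.60


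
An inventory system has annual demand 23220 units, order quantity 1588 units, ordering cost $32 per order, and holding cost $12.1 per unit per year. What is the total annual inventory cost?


TC = 23220/1588 * 32 + 1588/2 * 12.1

$10075.31


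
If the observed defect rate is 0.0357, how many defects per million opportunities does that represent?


DPMO = defect_rate * 1000000 = 0.0357 * 1000000

35700


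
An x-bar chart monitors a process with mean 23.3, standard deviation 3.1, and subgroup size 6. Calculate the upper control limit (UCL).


UCL = 23.3 + 3 * 3.1 / sqrt(6)

27.1


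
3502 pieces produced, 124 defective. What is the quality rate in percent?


Formula: Quality Rate = Good Pieces / Total Pieces * 100
Good pieces = 3502 - 124 = 3378
QR = 3378 / 3502 * 100 = 96.5%

96.5%


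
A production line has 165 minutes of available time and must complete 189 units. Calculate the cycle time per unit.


Formula: CT = Available Time / Number of Units
CT = 165 min / 189 units
CT = 0.87 min/unit

0.87 min/unit


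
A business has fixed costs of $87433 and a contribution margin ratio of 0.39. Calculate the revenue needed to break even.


Formula: BER = Fixed Costs / Contribution Margin Ratio
BER = $87433 / 0.39
BER = $224187.18 (to the nearest cent)

$224187.18


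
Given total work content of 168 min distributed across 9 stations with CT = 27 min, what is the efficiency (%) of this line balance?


Formula: Efficiency = Sum of Task Times / (N_stations * CT) * 100
Total station capacity = 9 stations * 27 min = 243 min
Efficiency = 168 / 243 * 100 = 69.1%

69.1%


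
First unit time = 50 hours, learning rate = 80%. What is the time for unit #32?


Formula: T_n = T_1 * (learning_rate)^(log2(n)) where learning_rate = rate/100
Doublings = log2(32) = 5
T_n = 50 * 0.8^5
T_n = 50 * 0.3277 = 16.4 hours

16.4 hours


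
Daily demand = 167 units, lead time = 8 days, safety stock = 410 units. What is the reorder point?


Formula: ROP = (Daily Demand * Lead Time) + Safety Stock
Demand during lead time = 167 * 8 = 1336 units
ROP = 1336 + 410 = 1746 units

1746 units


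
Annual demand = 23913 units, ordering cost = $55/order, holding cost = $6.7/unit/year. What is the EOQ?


Formula: EOQ = sqrt(2 * D * S / H)
Numerator: 2 * 23913 * 55 = 2630430
2DS/H = 2630430 / 6.7 = 392601.5
EOQ = sqrt(392601.5) = 626.6 units

626.6 units


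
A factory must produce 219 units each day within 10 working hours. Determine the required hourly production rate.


Formula: Production Rate = Daily Demand / Available Hours
Rate = 219 units/day / 10 hours/day
Rate = 21.9 units/hour

21.9 units/hour


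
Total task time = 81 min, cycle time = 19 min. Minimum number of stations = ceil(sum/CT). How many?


Formula: N_min = ceil(Sum of Task Times / Cycle Time)
N_min = ceil(81 min / 19 min) = ceil(4.2632)
N_min = 5 stations

5


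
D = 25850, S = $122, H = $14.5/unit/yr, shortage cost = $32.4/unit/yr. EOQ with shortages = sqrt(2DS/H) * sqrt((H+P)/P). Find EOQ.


Formula: EOQ* = sqrt(2DS/H) * sqrt((H+P)/P)
Base EOQ = sqrt(2*25850*122/14.5) = 659.54 units
Correction = sqrt((14.5+32.4)/32.4) = 1.20313
EOQ* = 659.54 * 1.20313 = 793.5 units

793.5 units


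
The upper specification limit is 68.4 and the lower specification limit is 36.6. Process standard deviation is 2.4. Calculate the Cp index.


Cp = (68.4 - 36.6) / (6 * 2.4)

2.21


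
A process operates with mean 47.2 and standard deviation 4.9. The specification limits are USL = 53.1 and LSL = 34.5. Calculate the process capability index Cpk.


Cpu = (53.1 - 47.2) / (3 * 4.9) = 0.4
Cpl = (47.2 - 34.5) / (3 * 4.9) = 0.86
Cpk = min(0.4, 0.86) = 0.4

0.4


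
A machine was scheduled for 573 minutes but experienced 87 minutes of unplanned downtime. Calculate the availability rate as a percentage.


Formula: Availability = (Planned Time - Downtime) / Planned Time * 100
Uptime = 573 - 87 = 486 min
Availability = 486 / 573 * 100 = 84.8%

84.8%


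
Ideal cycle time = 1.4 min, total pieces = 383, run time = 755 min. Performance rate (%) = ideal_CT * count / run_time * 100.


Formula: Performance = (Ideal CT * Total Count) / Run Time * 100
Ideal output time = 1.4 * 383 = 536.2 min
Performance = 536.2 / 755 * 100 = 71.0%

71.0%


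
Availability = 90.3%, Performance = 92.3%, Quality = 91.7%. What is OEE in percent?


Formula: OEE = Availability * Performance * Quality / 10000
A * P = 90.3% * 92.3% / 100 = 83.35%
OEE = 83.35% * 91.7% / 100 = 76.4%

76.4%


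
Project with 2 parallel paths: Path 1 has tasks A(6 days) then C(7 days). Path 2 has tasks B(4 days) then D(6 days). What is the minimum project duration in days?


Path 1 = 6 + 7 = 13 days
Path 2 = 4 + 6 = 10 days
Duration = max(13, 10) = 13 days

13 days


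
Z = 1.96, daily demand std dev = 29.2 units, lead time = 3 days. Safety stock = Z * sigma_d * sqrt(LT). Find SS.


Formula: SS = z * sigma_d * sqrt(LT)
sqrt(LT) = sqrt(3) = 1.7321
SS = 1.96 * 29.2 * 1.7321
SS = 99.1 units

99.1 units


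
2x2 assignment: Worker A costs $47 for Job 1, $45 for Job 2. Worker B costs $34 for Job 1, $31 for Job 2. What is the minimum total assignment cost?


Option 1: A->1 + B->2 = $47 + $31 = $78
Option 2: A->2 + B->1 = $45 + $34 = $79
Min cost = min($78, $79) = $78

$78


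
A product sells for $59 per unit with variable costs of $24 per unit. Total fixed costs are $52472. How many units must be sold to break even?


Formula: BEQ = Fixed Costs / (Price - Variable Cost)
Contribution margin = $59 - $24 = $35/unit
BEQ = ceil($52472 / $35/unit) = ceil(1499.2) = 1500 units

1500 units


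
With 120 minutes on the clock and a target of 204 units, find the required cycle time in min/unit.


Formula: CT = Available Time / Number of Units
CT = 120 min / 204 units
CT = 0.59 min/unit

0.59 min/unit


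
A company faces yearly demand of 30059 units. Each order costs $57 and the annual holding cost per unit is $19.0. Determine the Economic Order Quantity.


Formula: EOQ = sqrt(2 * D * S / H)
Numerator: 2 * 30059 * 57 = 3426726
2DS/H = 3426726 / 19.0 = 180354.0
EOQ = sqrt(180354.0) = 424.7 units

424.7 units


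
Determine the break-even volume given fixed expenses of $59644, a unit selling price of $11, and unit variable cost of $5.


Formula: BEQ = Fixed Costs / (Price - Variable Cost)
Contribution margin = $11 - $5 = $6/unit
BEQ = ceil($59644 / $6/unit) = ceil(9940.67) = 9941 units

9941 units


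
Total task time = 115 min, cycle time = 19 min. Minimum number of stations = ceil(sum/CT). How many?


Formula: N_min = ceil(Sum of Task Times / Cycle Time)
N_min = ceil(115 min / 19 min) = ceil(6.0526)
N_min = 7 stations

7


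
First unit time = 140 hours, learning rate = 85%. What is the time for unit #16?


Formula: T_n = T_1 * (learning_rate)^(log2(n)) where learning_rate = rate/100
Doublings = log2(16) = 4
T_n = 140 * 0.85^4
T_n = 140 * 0.522 = 73.1 hours

73.1 hours


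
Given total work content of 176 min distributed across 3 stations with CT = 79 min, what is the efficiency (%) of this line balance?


Formula: Efficiency = Sum of Task Times / (N_stations * CT) * 100
Total station capacity = 3 stations * 79 min = 237 min
Efficiency = 176 / 237 * 100 = 74.3%

74.3%


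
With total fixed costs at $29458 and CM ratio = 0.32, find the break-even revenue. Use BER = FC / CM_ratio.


Formula: BER = Fixed Costs / Contribution Margin Ratio
BER = $29458 / 0.32
BER = $92056.25 (to the nearest cent)

$92056.25


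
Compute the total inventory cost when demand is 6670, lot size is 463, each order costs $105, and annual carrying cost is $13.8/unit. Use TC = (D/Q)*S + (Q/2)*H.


TC = 6670/463 * 105 + 463/2 * 13.8

$4707.33


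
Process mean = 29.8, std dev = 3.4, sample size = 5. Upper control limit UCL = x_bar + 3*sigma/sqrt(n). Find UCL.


UCL = 29.8 + 3 * 3.4 / sqrt(5)

34.36


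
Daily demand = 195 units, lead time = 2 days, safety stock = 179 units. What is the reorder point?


Formula: ROP = (Daily Demand * Lead Time) + Safety Stock
Demand during lead time = 195 * 2 = 390 units
ROP = 390 + 179 = 569 units

569 units


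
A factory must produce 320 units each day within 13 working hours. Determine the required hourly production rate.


Formula: Production Rate = Daily Demand / Available Hours
Rate = 320 units/day / 13 hours/day
Rate = 24.6 units/hour

24.6 units/hour


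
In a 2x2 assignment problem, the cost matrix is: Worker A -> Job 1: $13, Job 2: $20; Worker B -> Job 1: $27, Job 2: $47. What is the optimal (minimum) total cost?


Option 1: A->1 + B->2 = $13 + $47 = $60
Option 2: A->2 + B->1 = $20 + $27 = $47
Min cost = min($60, $47) = $47

$47


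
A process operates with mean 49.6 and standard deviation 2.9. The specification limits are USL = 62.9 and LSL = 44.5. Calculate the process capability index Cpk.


Cpu = (62.9 - 49.6) / (3 * 2.9) = 1.53
Cpl = (49.6 - 44.5) / (3 * 2.9) = 0.59
Cpk = min(1.53, 0.59) = 0.59

0.59


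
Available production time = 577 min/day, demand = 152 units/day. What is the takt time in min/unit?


Formula: Takt Time = Available Production Time / Customer Demand
Takt = 577 min/day / 152 units/day
Takt = 3.8 min/unit

3.8 min/unit


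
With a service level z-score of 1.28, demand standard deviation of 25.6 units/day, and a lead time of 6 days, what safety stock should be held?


Formula: SS = z * sigma_d * sqrt(LT)
sqrt(LT) = sqrt(6) = 2.4495
SS = 1.28 * 25.6 * 2.4495
SS = 80.3 units

80.3 units


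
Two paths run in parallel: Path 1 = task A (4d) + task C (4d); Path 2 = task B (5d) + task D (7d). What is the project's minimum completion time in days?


Path 1 = 4 + 4 = 8 days
Path 2 = 5 + 7 = 12 days
Duration = max(8, 12) = 12 days

12 days


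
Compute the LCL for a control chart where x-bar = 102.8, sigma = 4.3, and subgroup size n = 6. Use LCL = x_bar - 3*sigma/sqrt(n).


LCL = 102.8 - 3 * 4.3 / sqrt(6)

97.53


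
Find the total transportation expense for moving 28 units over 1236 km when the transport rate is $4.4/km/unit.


TC = dist * cost * units = 1236 * 4.4 * 28 = $152275.20

$152275.20


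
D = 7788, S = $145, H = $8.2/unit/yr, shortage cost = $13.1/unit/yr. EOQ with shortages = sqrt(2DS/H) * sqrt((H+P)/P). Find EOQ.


Formula: EOQ* = sqrt(2DS/H) * sqrt((H+P)/P)
Base EOQ = sqrt(2*7788*145/8.2) = 524.81 units
Correction = sqrt((8.2+13.1)/13.1) = 1.27513
EOQ* = 524.81 * 1.27513 = 669.2 units

669.2 units


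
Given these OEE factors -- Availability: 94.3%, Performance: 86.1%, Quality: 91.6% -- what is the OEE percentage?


Formula: OEE = Availability * Performance * Quality / 10000
A * P = 94.3% * 86.1% / 100 = 81.19%
OEE = 81.19% * 91.6% / 100 = 74.4%

74.4%


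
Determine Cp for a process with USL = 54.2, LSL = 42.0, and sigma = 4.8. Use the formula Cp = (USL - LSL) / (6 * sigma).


Cp = (54.2 - 42.0) / (6 * 4.8)

0.42


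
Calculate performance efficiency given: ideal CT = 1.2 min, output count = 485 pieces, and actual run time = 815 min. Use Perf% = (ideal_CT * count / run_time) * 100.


Formula: Performance = (Ideal CT * Total Count) / Run Time * 100
Ideal output time = 1.2 * 485 = 582.0 min
Performance = 582.0 / 815 * 100 = 71.4%

71.4%


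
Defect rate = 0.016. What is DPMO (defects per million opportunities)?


DPMO = defect_rate * 1000000 = 0.016 * 1000000

16000


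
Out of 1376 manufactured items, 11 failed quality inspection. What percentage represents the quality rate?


Formula: Quality Rate = Good Pieces / Total Pieces * 100
Good pieces = 1376 - 11 = 1365
QR = 1365 / 1376 * 100 = 99.2%

99.2%


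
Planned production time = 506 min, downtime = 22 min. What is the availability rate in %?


Formula: Availability = (Planned Time - Downtime) / Planned Time * 100
Uptime = 506 - 22 = 484 min
Availability = 484 / 506 * 100 = 95.7%

95.7%


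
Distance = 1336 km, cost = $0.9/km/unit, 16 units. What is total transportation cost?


TC = dist * cost * units = 1336 * 0.9 * 16 = $19238.40

$19238.40


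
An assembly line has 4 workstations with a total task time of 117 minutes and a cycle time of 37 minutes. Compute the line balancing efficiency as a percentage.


Formula: Efficiency = Sum of Task Times / (N_stations * CT) * 100
Total station capacity = 4 stations * 37 min = 148 min
Efficiency = 117 / 148 * 100 = 79.1%

79.1%


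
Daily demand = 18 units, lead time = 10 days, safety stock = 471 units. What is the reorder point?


Formula: ROP = (Daily Demand * Lead Time) + Safety Stock
Demand during lead time = 18 * 10 = 180 units
ROP = 180 + 471 = 651 units

651 units


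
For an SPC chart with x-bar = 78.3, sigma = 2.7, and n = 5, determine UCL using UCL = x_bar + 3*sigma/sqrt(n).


UCL = 78.3 + 3 * 2.7 / sqrt(5)

81.92


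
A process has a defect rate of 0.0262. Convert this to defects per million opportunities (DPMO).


DPMO = defect_rate * 1000000 = 0.0262 * 1000000

26200


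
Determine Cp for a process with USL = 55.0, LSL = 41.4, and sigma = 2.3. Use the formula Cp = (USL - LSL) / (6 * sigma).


Cp = (55.0 - 41.4) / (6 * 2.3)

0.99


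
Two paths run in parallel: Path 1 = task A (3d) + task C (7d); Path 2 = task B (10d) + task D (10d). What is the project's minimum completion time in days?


Path 1 = 3 + 7 = 10 days
Path 2 = 10 + 10 = 20 days
Duration = max(10, 20) = 20 days

20 days


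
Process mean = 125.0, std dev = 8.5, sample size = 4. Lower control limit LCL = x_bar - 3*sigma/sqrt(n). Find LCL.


LCL = 125.0 - 3 * 8.5 / sqrt(4)

112.25


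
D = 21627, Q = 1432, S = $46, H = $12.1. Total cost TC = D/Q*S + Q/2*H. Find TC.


TC = 21627/1432 * 46 + 1432/2 * 12.1

$9358.32


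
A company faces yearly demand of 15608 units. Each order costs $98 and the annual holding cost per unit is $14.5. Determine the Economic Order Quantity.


Formula: EOQ = sqrt(2 * D * S / H)
Numerator: 2 * 15608 * 98 = 3059168
2DS/H = 3059168 / 14.5 = 210977.1
EOQ = sqrt(210977.1) = 459.3 units

459.3 units


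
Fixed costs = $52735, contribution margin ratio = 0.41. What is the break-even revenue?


Formula: BER = Fixed Costs / Contribution Margin Ratio
BER = $52735 / 0.41
BER = $128621.95 (to the nearest cent)

$128621.95


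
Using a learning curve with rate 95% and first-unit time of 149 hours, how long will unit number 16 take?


Formula: T_n = T_1 * (learning_rate)^(log2(n)) where learning_rate = rate/100
Doublings = log2(16) = 4
T_n = 149 * 0.95^4
T_n = 149 * 0.8145 = 121.4 hours

121.4 hours


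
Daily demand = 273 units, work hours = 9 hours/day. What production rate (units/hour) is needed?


Formula: Production Rate = Daily Demand / Available Hours
Rate = 273 units/day / 9 hours/day
Rate = 30.3 units/hour

30.3 units/hour


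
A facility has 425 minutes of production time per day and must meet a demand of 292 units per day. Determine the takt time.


Formula: Takt Time = Available Production Time / Customer Demand
Takt = 425 min/day / 292 units/day
Takt = 1.46 min/unit

1.46 min/unit


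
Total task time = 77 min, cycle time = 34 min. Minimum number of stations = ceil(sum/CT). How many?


Formula: N_min = ceil(Sum of Task Times / Cycle Time)
N_min = ceil(77 min / 34 min) = ceil(2.2647)
N_min = 3 stations

3


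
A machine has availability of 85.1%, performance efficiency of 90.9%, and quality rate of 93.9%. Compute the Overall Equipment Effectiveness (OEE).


Formula: OEE = Availability * Performance * Quality / 10000
A * P = 85.1% * 90.9% / 100 = 77.36%
OEE = 77.36% * 93.9% / 100 = 72.6%

72.6%


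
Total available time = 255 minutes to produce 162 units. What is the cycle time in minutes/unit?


Formula: CT = Available Time / Number of Units
CT = 255 min / 162 units
CT = 1.57 min/unit

1.57 min/unit


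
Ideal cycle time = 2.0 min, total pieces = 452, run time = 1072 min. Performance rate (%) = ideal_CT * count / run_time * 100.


Formula: Performance = (Ideal CT * Total Count) / Run Time * 100
Ideal output time = 2.0 * 452 = 904.0 min
Performance = 904.0 / 1072 * 100 = 84.3%

84.3%


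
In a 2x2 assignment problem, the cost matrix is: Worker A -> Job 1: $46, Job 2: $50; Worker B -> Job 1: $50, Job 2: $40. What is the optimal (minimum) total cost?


Option 1: A->1 + B->2 = $46 + $40 = $86
Option 2: A->2 + B->1 = $50 + $50 = $100
Min cost = min($86, $100) = $86

$86


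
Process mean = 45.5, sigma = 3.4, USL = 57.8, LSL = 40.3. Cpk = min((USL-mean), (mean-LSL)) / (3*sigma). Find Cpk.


Cpu = (57.8 - 45.5) / (3 * 3.4) = 1.21
Cpl = (45.5 - 40.3) / (3 * 3.4) = 0.51
Cpk = min(1.21, 0.51) = 0.51

0.51


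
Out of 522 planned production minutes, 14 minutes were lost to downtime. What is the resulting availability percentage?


Formula: Availability = (Planned Time - Downtime) / Planned Time * 100
Uptime = 522 - 14 = 508 min
Availability = 508 / 522 * 100 = 97.3%

97.3%


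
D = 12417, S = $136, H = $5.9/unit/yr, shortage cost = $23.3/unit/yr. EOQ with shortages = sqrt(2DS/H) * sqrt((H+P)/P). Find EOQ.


Formula: EOQ* = sqrt(2DS/H) * sqrt((H+P)/P)
Base EOQ = sqrt(2*12417*136/5.9) = 756.6 units
Correction = sqrt((5.9+23.3)/23.3) = 1.11947
EOQ* = 756.6 * 1.11947 = 847.0 units

847.0 units


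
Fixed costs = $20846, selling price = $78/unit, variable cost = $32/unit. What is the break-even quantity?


Formula: BEQ = Fixed Costs / (Price - Variable Cost)
Contribution margin = $78 - $32 = $46/unit
BEQ = ceil($20846 / $46/unit) = ceil(453.17) = 454 units

454 units


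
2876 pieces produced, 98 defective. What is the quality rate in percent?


Formula: Quality Rate = Good Pieces / Total Pieces * 100
Good pieces = 2876 - 98 = 2778
QR = 2778 / 2876 * 100 = 96.6%

96.6%


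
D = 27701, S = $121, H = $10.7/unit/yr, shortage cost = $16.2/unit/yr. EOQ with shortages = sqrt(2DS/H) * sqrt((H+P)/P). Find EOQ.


Formula: EOQ* = sqrt(2DS/H) * sqrt((H+P)/P)
Base EOQ = sqrt(2*27701*121/10.7) = 791.52 units
Correction = sqrt((10.7+16.2)/16.2) = 1.2886
EOQ* = 791.52 * 1.2886 = 1020.0 units

1020.0 units


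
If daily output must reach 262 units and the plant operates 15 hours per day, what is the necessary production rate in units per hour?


Formula: Production Rate = Daily Demand / Available Hours
Rate = 262 units/day / 15 hours/day
Rate = 17.5 units/hour

17.5 units/hour


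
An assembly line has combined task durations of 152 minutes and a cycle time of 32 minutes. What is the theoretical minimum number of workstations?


Formula: N_min = ceil(Sum of Task Times / Cycle Time)
N_min = ceil(152 min / 32 min) = ceil(4.75)
N_min = 5 stations

5


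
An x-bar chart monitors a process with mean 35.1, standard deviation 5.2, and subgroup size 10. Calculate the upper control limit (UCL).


UCL = 35.1 + 3 * 5.2 / sqrt(10)

40.03


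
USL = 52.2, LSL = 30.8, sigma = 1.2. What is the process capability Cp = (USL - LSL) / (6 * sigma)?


Cp = (52.2 - 30.8) / (6 * 1.2)

2.97


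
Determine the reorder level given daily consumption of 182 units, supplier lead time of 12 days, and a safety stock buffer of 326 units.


Formula: ROP = (Daily Demand * Lead Time) + Safety Stock
Demand during lead time = 182 * 12 = 2184 units
ROP = 2184 + 326 = 2510 units

2510 units


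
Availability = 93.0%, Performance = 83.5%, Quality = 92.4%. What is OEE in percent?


Formula: OEE = Availability * Performance * Quality / 10000
A * P = 93.0% * 83.5% / 100 = 77.66%
OEE = 77.66% * 92.4% / 100 = 71.8%

71.8%


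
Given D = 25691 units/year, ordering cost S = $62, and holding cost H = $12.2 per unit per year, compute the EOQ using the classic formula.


Formula: EOQ = sqrt(2 * D * S / H)
Numerator: 2 * 25691 * 62 = 3185684
2DS/H = 3185684 / 12.2 = 261121.6
EOQ = sqrt(261121.6) = 511.0 units

511.0 units


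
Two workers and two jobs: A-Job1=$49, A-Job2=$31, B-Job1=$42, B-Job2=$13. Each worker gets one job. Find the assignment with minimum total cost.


Option 1: A->1 + B->2 = $49 + $13 = $62
Option 2: A->2 + B->1 = $31 + $42 = $73
Min cost = min($62, $73) = $62

$62


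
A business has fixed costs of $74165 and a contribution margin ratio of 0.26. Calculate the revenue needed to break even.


Formula: BER = Fixed Costs / Contribution Margin Ratio
BER = $74165 / 0.26
BER = $285250.00 (to the nearest cent)

$285250.00


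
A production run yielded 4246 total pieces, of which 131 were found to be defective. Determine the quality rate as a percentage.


Formula: Quality Rate = Good Pieces / Total Pieces * 100
Good pieces = 4246 - 131 = 4115
QR = 4115 / 4246 * 100 = 96.9%

96.9%


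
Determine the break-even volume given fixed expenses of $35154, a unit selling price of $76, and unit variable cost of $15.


Formula: BEQ = Fixed Costs / (Price - Variable Cost)
Contribution margin = $76 - $15 = $61/unit
BEQ = ceil($35154 / $61/unit) = ceil(576.3) = 577 units

577 units


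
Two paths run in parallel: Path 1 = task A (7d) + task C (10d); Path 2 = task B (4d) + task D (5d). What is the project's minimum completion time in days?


Path 1 = 7 + 10 = 17 days
Path 2 = 4 + 5 = 9 days
Duration = max(17, 9) = 17 days

17 days


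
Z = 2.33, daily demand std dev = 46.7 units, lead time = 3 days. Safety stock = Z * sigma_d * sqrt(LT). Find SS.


Formula: SS = z * sigma_d * sqrt(LT)
sqrt(LT) = sqrt(3) = 1.7321
SS = 2.33 * 46.7 * 1.7321
SS = 188.5 units

188.5 units


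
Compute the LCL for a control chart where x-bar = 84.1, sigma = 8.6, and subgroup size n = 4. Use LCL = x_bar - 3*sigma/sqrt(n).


LCL = 84.1 - 3 * 8.6 / sqrt(4)

71.2


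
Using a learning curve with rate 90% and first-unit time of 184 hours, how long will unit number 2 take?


Formula: T_n = T_1 * (learning_rate)^(log2(n)) where learning_rate = rate/100
Doublings = log2(2) = 1
T_n = 184 * 0.9^1
T_n = 184 * 0.9 = 165.6 hours

165.6 hours


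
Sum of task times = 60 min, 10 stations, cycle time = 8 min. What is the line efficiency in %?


Formula: Efficiency = Sum of Task Times / (N_stations * CT) * 100
Total station capacity = 10 stations * 8 min = 80 min
Efficiency = 60 / 80 * 100 = 75.0%

75.0%


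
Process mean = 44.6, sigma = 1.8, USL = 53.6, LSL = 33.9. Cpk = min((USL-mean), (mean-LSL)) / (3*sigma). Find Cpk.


Cpu = (53.6 - 44.6) / (3 * 1.8) = 1.67
Cpl = (44.6 - 33.9) / (3 * 1.8) = 1.98
Cpk = min(1.67, 1.98) = 1.67

1.67


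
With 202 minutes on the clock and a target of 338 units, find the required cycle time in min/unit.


Formula: CT = Available Time / Number of Units
CT = 202 min / 338 units
CT = 0.6 min/unit

0.6 min/unit


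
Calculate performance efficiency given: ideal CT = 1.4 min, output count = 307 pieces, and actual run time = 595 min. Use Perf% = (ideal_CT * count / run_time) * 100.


Formula: Performance = (Ideal CT * Total Count) / Run Time * 100
Ideal output time = 1.4 * 307 = 429.8 min
Performance = 429.8 / 595 * 100 = 72.2%

72.2%


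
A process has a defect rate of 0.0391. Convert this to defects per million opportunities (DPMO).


DPMO = defect_rate * 1000000 = 0.0391 * 1000000

39100


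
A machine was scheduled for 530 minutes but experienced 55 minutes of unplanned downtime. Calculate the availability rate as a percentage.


Formula: Availability = (Planned Time - Downtime) / Planned Time * 100
Uptime = 530 - 55 = 475 min
Availability = 475 / 530 * 100 = 89.6%

89.6%


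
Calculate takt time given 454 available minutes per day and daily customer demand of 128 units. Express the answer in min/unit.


Formula: Takt Time = Available Production Time / Customer Demand
Takt = 454 min/day / 128 units/day
Takt = 3.55 min/unit

3.55 min/unit


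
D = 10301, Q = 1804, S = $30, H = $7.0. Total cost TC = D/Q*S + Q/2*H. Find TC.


TC = 10301/1804 * 30 + 1804/2 * 7.0

$6485.30


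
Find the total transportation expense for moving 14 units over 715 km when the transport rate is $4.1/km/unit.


TC = dist * cost * units = 715 * 4.1 * 14 = $41041.00

$41041.00


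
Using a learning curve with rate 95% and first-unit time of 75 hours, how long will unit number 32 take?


Formula: T_n = T_1 * (learning_rate)^(log2(n)) where learning_rate = rate/100
Doublings = log2(32) = 5
T_n = 75 * 0.95^5
T_n = 75 * 0.7738 = 58.0 hours

58.0 hours


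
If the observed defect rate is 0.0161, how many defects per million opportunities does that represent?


DPMO = defect_rate * 1000000 = 0.0161 * 1000000

16100


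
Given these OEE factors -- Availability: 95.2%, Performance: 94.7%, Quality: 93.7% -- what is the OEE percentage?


Formula: OEE = Availability * Performance * Quality / 10000
A * P = 95.2% * 94.7% / 100 = 90.15%
OEE = 90.15% * 93.7% / 100 = 84.5%

84.5%


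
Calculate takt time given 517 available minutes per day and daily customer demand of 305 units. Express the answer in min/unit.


Formula: Takt Time = Available Production Time / Customer Demand
Takt = 517 min/day / 305 units/day
Takt = 1.7 min/unit

1.7 min/unit


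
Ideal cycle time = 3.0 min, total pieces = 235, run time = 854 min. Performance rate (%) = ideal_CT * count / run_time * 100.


Formula: Performance = (Ideal CT * Total Count) / Run Time * 100
Ideal output time = 3.0 * 235 = 705.0 min
Performance = 705.0 / 854 * 100 = 82.6%

82.6%


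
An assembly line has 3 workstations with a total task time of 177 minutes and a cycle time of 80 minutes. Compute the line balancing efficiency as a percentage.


Formula: Efficiency = Sum of Task Times / (N_stations * CT) * 100
Total station capacity = 3 stations * 80 min = 240 min
Efficiency = 177 / 240 * 100 = 73.8%

73.8%


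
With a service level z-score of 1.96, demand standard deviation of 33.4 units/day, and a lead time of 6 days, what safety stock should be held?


Formula: SS = z * sigma_d * sqrt(LT)
sqrt(LT) = sqrt(6) = 2.4495
SS = 1.96 * 33.4 * 2.4495
SS = 160.4 units

160.4 units


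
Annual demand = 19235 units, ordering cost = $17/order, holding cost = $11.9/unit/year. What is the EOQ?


Formula: EOQ = sqrt(2 * D * S / H)
Numerator: 2 * 19235 * 17 = 653990
2DS/H = 653990 / 11.9 = 54957.1
EOQ = sqrt(54957.1) = 234.4 units

234.4 units


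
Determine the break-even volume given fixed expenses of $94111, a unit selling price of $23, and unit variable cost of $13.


Formula: BEQ = Fixed Costs / (Price - Variable Cost)
Contribution margin = $23 - $13 = $10/unit
BEQ = ceil($94111 / $10/unit) = ceil(9411.1) = 9412 units

9412 units


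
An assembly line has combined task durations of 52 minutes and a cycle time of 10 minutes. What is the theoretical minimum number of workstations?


Formula: N_min = ceil(Sum of Task Times / Cycle Time)
N_min = ceil(52 min / 10 min) = ceil(5.2)
N_min = 6 stations

6


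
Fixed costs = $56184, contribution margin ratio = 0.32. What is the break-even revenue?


Formula: BER = Fixed Costs / Contribution Margin Ratio
BER = $56184 / 0.32
BER = $175575.00 (to the nearest cent)

$175575.00


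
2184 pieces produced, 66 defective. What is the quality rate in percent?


Formula: Quality Rate = Good Pieces / Total Pieces * 100
Good pieces = 2184 - 66 = 2118
QR = 2118 / 2184 * 100 = 97.0%

97.0%


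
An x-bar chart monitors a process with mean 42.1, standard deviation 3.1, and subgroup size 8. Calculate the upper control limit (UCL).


UCL = 42.1 + 3 * 3.1 / sqrt(8)

45.39


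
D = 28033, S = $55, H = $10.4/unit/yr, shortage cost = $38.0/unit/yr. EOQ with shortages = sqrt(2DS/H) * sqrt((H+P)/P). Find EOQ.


Formula: EOQ* = sqrt(2DS/H) * sqrt((H+P)/P)
Base EOQ = sqrt(2*28033*55/10.4) = 544.52 units
Correction = sqrt((10.4+38.0)/38.0) = 1.12858
EOQ* = 544.52 * 1.12858 = 614.5 units

614.5 units


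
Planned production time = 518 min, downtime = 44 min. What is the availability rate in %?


Formula: Availability = (Planned Time - Downtime) / Planned Time * 100
Uptime = 518 - 44 = 474 min
Availability = 474 / 518 * 100 = 91.5%

91.5%


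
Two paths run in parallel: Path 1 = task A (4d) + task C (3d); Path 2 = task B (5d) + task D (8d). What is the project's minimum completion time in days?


Path 1 = 4 + 3 = 7 days
Path 2 = 5 + 8 = 13 days
Duration = max(7, 13) = 13 days

13 days


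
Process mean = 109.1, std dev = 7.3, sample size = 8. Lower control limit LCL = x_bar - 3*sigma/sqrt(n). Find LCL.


LCL = 109.1 - 3 * 7.3 / sqrt(8)

101.36


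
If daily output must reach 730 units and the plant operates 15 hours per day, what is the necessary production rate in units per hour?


Formula: Production Rate = Daily Demand / Available Hours
Rate = 730 units/day / 15 hours/day
Rate = 48.7 units/hour

48.7 units/hour
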